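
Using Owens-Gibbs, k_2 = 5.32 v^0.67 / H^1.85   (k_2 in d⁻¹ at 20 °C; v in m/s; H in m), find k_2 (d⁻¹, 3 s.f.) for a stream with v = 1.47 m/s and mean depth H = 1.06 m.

k_2 ≈ 6.18 d⁻¹

k_2 = 5.32 × 1.47^0.67 / 1.06^1.85 = 5.32 × 1.295 / 1.114 = 6.183 d⁻¹.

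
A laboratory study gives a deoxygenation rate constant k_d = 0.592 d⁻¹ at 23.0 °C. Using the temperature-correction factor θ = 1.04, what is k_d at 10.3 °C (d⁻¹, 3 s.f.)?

k_d ≈ 0.360 d⁻¹

k_d(T₂) = k_d(T₁) · θ^(T₂−T₁) = 0.592 × 1.04^(10.3−23.0)
= 0.592 × 1.04^-12.7 = 0.592 × 0.6077 = 0.3597 d⁻¹.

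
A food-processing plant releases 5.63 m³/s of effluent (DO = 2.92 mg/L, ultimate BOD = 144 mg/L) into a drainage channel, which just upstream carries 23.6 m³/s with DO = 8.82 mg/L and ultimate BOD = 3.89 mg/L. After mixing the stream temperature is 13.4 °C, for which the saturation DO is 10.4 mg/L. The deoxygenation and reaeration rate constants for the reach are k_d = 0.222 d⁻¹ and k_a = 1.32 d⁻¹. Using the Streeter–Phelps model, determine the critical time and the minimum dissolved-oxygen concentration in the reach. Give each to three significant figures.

Mixed DO = (23.6×8.82 + 5.63×2.92)/(23.6+5.63) = 224.6/29.23 = 7.684 mg/L.
Mixed L₀ = (23.6×3.89 + 5.63×144)/(29.23) = 902.5/29.23 = 30.88 mg/L.
Initial deficit D₀ = C_s − DO₀ = 10.4 − 7.684 = 2.716 mg/L.
t_c = (1/1.098) ln[(1.32/0.222)(1 − 2.716×1.098/(0.222×30.88))] = 0.9107 × ln(3.359) = 1.103 d.
D_c = (0.222/1.32) × 30.88 × e^(−0.222×1.103) = 0.1682 × 30.88 × 0.7827 = 4.065 mg/L.
Minimum DO = 10.4 − 4.065 = 6.335 mg/L.

t_c ≈ 1.10 d; minimum DO ≈ 6.34 mg/L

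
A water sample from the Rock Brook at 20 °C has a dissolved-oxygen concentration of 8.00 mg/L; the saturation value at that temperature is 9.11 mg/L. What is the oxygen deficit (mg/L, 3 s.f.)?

D = C_s − C = 9.11 − 8.00 = 1.11 mg/L.

D ≈ 1.11 mg/L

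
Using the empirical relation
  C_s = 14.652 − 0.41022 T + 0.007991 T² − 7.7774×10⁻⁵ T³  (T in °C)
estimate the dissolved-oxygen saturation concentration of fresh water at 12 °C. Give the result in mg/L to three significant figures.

C_s ≈ 10.7 mg/L

C_s = 14.652 − 0.41022×12 + 0.007991×12² − 7.7774×10⁻⁵×12³ = 10.75 mg/L.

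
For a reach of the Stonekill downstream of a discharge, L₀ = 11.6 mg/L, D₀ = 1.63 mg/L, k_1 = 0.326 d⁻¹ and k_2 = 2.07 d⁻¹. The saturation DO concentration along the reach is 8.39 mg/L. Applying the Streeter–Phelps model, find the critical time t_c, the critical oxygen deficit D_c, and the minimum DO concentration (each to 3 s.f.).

At the critical point dD/dt = 0, so k_1 L₀ e^(−k_1 t) = k_2 D. Substituting D(t) from the Streeter–Phelps equation and solving for t gives
t_c = ln[(k_2/k_1)(1 − D₀(k_2−k_1)/(k_1 L₀))] / (k_2−k_1).
Here k_2−k_1 = 1.744 d⁻¹ and 1 − D₀(k_2−k_1)/(k_1 L₀) = 1 − 1.63×1.744/(0.326×11.6) = 0.2483, so
t_c = ln(6.350 × 0.2483) / 1.744 = 0.4552 / 1.744 = 0.2610 d.
L(t_c) = L₀ e^(−k_1 t_c) = 11.6 × 0.9184 = 10.65 mg/L, and at the critical point k_2 D_c = k_1 L, so D_c = (0.326/2.07) × 10.65 = 1.678 mg/L.
Minimum DO = C_s − D_c = 8.39 − 1.678 = 6.712 mg/L.

t_c ≈ 0.261 d; D_c ≈ 1.68 mg/L; min DO ≈ 6.71 mg/L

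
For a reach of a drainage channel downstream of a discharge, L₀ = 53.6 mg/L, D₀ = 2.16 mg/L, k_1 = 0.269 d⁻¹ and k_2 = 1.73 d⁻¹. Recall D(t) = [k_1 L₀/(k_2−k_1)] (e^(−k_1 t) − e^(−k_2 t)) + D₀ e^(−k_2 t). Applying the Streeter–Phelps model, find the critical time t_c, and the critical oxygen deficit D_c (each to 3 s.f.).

t_c ≈ 1.10 d; D_c ≈ 6.19 mg/L

At the critical point dD/dt = 0, so k_1 L₀ e^(−k_1 t) = k_2 D. Substituting D(t) from the Streeter–Phelps equation and solving for t gives
t_c = ln[(k_2/k_1)(1 − D₀(k_2−k_1)/(k_1 L₀))] / (k_2−k_1).
Here k_2−k_1 = 1.461 d⁻¹ and 1 − D₀(k_2−k_1)/(k_1 L₀) = 1 − 2.16×1.461/(0.269×53.6) = 0.7811, so
t_c = ln(6.431 × 0.7811) / 1.461 = 1.614 / 1.461 = 1.105 d.
D_c = (k_1/k_2) L₀ e^(−k_1 t_c) = (0.269/1.73) × 53.6 × e^(−0.269×1.105) = 0.1555 × 53.6 × 0.7429 = 6.192 mg/L.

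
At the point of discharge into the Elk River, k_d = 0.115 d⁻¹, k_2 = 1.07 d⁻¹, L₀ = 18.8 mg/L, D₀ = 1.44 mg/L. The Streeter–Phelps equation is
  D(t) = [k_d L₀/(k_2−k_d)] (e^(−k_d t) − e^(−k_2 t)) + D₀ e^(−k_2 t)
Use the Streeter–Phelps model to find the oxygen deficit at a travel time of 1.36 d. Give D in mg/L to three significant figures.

D ≈ 1.74 mg/L

k_d L₀/(k_2−k_d) = 0.115×18.8/(1.07−0.115) = 2.162/0.9550 = 2.264 mg/L.
e^(−k_d t) = e^(−0.115×1.360) = 0.8552; e^(−k_2 t) = e^(−1.07×1.360) = 0.2334.
D = 2.264 × (0.8552 − 0.2334) + 1.44 × 0.2334 = 1.408 + 0.3360 = 1.744 mg/L.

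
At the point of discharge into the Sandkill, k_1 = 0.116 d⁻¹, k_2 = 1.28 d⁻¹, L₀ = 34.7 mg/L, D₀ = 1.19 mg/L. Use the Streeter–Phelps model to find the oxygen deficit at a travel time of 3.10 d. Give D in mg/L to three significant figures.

D ≈ 2.37 mg/L

k_1 L₀/(k_2−k_1) = 0.116×34.7/(1.28−0.116) = 4.025/1.164 = 3.458 mg/L.
e^(−k_1 t) = e^(−0.116×3.100) = 0.6980; e^(−k_2 t) = e^(−1.28×3.100) = 0.01891.
D = 3.458 × (0.6980 − 0.01891) + 1.19 × 0.01891 = 2.348 + 0.02250 = 2.371 mg/L.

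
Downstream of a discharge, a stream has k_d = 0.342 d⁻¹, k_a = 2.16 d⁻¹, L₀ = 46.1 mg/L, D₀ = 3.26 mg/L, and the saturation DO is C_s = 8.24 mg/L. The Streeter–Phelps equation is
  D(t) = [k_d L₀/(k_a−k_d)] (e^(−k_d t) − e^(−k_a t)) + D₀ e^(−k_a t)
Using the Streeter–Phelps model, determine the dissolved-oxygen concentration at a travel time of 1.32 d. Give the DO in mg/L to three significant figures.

k_d L₀/(k_a−k_d) = 0.342×46.1/(2.16−0.342) = 15.77/1.818 = 8.672 mg/L.
e^(−k_d t) = e^(−0.342×1.320) = 0.6367; e^(−k_a t) = e^(−2.16×1.320) = 0.05777.
D = 8.672 × (0.6367 − 0.05777) + 3.26 × 0.05777 = 5.021 + 0.1883 = 5.209 mg/L.
DO = C_s − D = 8.24 − 5.209 = 3.031 mg/L.

DO ≈ 3.03 mg/L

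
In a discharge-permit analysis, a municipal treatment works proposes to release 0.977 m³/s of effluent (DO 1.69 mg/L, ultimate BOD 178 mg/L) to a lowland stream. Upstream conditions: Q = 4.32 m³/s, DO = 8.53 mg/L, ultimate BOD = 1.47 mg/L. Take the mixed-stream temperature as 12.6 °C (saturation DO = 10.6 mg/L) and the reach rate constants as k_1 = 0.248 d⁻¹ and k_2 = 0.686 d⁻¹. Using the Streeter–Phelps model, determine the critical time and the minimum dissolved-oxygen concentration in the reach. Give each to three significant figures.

Mixed DO = (4.32×8.53 + 0.977×1.69)/(4.32+0.977) = 38.50/5.297 = 7.268 mg/L.
Mixed L₀ = (4.32×1.47 + 0.977×178)/(5.297) = 180.3/5.297 = 34.03 mg/L.
Initial deficit D₀ = C_s − DO₀ = 10.6 − 7.268 = 3.332 mg/L.
t_c = (1/0.4380) ln[(0.686/0.248)(1 − 3.332×0.4380/(0.248×34.03))] = 2.283 × ln(2.288) = 1.890 d.
D_c = (0.248/0.686) × 34.03 × e^(−0.248×1.890) = 0.3615 × 34.03 × 0.6259 = 7.700 mg/L.
Minimum DO = 10.6 − 7.700 = 2.900 mg/L.

t_c ≈ 1.89 d; minimum DO ≈ 2.90 mg/L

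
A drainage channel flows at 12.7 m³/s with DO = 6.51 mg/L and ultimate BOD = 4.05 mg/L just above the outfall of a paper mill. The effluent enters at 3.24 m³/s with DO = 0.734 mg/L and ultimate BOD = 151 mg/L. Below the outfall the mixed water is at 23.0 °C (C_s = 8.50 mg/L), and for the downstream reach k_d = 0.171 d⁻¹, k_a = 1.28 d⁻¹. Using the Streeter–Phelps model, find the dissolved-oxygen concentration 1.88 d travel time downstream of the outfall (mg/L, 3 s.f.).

Mixed DO = (12.7×6.51 + 3.24×0.734)/(12.7+3.24) = 85.06/15.94 = 5.336 mg/L.
Mixed L₀ = (12.7×4.05 + 3.24×151)/(15.94) = 540.7/15.94 = 33.92 mg/L.
Initial deficit D₀ = C_s − DO₀ = 8.50 − 5.336 = 3.164 mg/L.
D(1.88) = [0.171×33.92/(1.28−0.171)](e^(−0.171×1.88) − e^(−1.28×1.88)) + 3.164 e^(−1.28×1.88)
= 5.230 × (0.7251 − 0.09014) + 3.164 × 0.09014 = 3.606 mg/L.
DO = 8.50 − 3.606 = 4.894 mg/L.

DO ≈ 4.89 mg/L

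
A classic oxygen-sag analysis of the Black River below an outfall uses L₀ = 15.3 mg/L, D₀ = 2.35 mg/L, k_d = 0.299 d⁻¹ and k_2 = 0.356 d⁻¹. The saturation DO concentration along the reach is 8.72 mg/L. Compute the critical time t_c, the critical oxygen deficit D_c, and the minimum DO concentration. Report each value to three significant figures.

With k_2/k_d = 1.191 and 1 − D₀(k_2−k_d)/(k_d L₀) = 0.9707,
t_c = ln(1.191 × 0.9707) / (0.356 − 0.299) = ln(1.156) / 0.05700 = 0.1448/0.05700 = 2.540 d.
D_c = (k_d/k_2) L₀ e^(−k_d t_c) = (0.299/0.356) × 15.3 × e^(−0.299×2.540) = 0.8399 × 15.3 × 0.4679 = 6.013 mg/L.
Minimum DO = C_s − D_c = 8.72 − 6.013 = 2.707 mg/L.

t_c ≈ 2.54 d; D_c ≈ 6.01 mg/L; min DO ≈ 2.71 mg/L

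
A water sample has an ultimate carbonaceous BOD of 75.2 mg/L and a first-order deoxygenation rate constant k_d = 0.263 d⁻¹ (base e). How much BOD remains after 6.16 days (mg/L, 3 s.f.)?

L_t = L₀ e^(−k_d t) = 75.2 × e^(−0.263×6.16) = 75.2 × 0.1979 = 14.88 mg/L.

L ≈ 14.9 mg/L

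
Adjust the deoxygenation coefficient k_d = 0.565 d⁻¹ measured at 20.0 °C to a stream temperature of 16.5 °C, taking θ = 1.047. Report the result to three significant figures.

k_d(T₂) = k_d(T₁) · θ^(T₂−T₁) = 0.565 × 1.047^(16.5−20.0)
= 0.565 × 1.047^-3.50 = 0.565 × 0.8515 = 0.4811 d⁻¹.

k_d ≈ 0.481 d⁻¹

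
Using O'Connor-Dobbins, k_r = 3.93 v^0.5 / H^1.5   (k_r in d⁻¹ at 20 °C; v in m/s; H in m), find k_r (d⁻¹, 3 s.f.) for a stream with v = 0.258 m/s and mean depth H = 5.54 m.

k_r = 3.93 × 0.258^0.5 / 5.54^1.5 = 3.93 × 0.5079 / 13.04 = 0.1531 d⁻¹.

k_r ≈ 0.153 d⁻¹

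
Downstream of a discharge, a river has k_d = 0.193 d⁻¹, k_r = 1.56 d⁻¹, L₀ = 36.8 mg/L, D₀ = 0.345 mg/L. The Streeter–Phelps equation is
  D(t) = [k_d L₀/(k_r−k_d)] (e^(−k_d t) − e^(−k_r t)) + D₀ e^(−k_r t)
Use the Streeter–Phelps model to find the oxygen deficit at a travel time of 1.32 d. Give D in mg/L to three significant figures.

k_d L₀/(k_r−k_d) = 0.193×36.8/(1.56−0.193) = 7.102/1.367 = 5.196 mg/L.
e^(−k_d t) = e^(−0.193×1.320) = 0.7751; e^(−k_r t) = e^(−1.56×1.320) = 0.1276.
D = 5.196 × (0.7751 − 0.1276) + 0.345 × 0.1276 = 3.364 + 0.04401 = 3.408 mg/L.

D ≈ 3.41 mg/L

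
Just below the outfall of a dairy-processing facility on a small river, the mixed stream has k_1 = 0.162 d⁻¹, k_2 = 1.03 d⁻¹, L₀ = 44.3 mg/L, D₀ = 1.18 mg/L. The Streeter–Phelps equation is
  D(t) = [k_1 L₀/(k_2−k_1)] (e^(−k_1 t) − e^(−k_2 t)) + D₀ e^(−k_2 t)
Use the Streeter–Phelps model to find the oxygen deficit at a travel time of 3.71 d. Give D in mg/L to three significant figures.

k_1 L₀/(k_2−k_1) = 0.162×44.3/(1.03−0.162) = 7.177/0.8680 = 8.268 mg/L.
e^(−k_1 t) = e^(−0.162×3.710) = 0.5483; e^(−k_2 t) = e^(−1.03×3.710) = 0.02190.
D = 8.268 × (0.5483 − 0.02190) + 1.18 × 0.02190 = 4.352 + 0.02584 = 4.378 mg/L.

D ≈ 4.38 mg/L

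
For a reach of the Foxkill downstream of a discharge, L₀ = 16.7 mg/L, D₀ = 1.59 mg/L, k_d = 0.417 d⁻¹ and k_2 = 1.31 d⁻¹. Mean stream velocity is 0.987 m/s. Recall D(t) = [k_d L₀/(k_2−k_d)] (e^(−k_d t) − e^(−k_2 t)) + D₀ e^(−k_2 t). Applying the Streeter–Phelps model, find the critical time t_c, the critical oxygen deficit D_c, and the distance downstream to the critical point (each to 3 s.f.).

At the critical point dD/dt = 0, so k_d L₀ e^(−k_d t) = k_2 D. Substituting D(t) from the Streeter–Phelps equation and solving for t gives
t_c = ln[(k_2/k_d)(1 − D₀(k_2−k_d)/(k_d L₀))] / (k_2−k_d).
Here k_2−k_d = 0.8930 d⁻¹ and 1 − D₀(k_2−k_d)/(k_d L₀) = 1 − 1.59×0.8930/(0.417×16.7) = 0.7961, so
t_c = ln(3.141 × 0.7961) / 0.8930 = 0.9167 / 0.8930 = 1.027 d.
L(t_c) = L₀ e^(−k_d t_c) = 16.7 × 0.6518 = 10.88 mg/L, and at the critical point k_2 D_c = k_d L, so D_c = (0.417/1.31) × 10.88 = 3.465 mg/L.
x_c = v t_c = 0.987 m/s × 1.027 d × 86400 s/d = 87540 m ≈ 87.5 km.

t_c ≈ 1.03 d; D_c ≈ 3.46 mg/L; x_c ≈ 87.5 km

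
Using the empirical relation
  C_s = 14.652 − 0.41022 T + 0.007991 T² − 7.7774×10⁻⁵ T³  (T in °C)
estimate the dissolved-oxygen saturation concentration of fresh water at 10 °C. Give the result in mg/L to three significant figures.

C_s ≈ 11.3 mg/L

C_s = 14.652 − 0.41022×10 + 0.007991×10² − 7.7774×10⁻⁵×10³ = 11.27 mg/L.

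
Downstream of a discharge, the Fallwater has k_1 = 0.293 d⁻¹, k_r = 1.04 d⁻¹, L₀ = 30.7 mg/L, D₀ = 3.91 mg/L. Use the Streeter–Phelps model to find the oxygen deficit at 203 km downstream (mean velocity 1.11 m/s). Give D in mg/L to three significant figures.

D ≈ 5.58 mg/L

Travel time t = x/v = 203 km / (1.11 m/s) = 203000 m / 1.11 m/s = 182900 s = 2.117 d.
k_1 L₀/(k_r−k_1) = 0.293×30.7/(1.04−0.293) = 8.995/0.7470 = 12.04 mg/L.
e^(−k_1 t) = e^(−0.293×2.117) = 0.5378; e^(−k_r t) = e^(−1.04×2.117) = 0.1107.
D = 12.04 × (0.5378 − 0.1107) + 3.91 × 0.1107 = 5.144 + 0.4326 = 5.577 mg/L.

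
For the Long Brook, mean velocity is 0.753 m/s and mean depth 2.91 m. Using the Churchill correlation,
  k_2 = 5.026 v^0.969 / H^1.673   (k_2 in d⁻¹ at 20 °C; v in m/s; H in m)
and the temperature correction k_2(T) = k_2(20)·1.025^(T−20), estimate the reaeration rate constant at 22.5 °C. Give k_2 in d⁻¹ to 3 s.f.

k_2 ≈ 0.680 d⁻¹

k_2(20) = 5.026 × 0.753^0.969 / 2.91^1.673 = 5.026 × 0.7597 / 5.972 = 0.6394 d⁻¹.
k_2(22.5) = 0.6394 × 1.025^(22.5−20) = 0.6394 × 1.064 = 0.6801 d⁻¹.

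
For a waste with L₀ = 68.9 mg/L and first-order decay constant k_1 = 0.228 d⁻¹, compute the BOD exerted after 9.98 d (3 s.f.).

y ≈ 61.8 mg/L

y_t = L₀(1 − e^(−k_1 t)) = 68.9 × (1 − e^(−0.228×9.98))
= 68.9 × (1 − 0.1028) = 68.9 × 0.8972 = 61.82 mg/L.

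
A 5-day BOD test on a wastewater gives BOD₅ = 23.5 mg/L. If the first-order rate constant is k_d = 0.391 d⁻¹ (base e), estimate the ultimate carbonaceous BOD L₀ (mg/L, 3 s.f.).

L₀ ≈ 27.4 mg/L

BOD₅ = L₀(1 − e^(−5k_d)) ⇒ L₀ = BOD₅ / (1 − e^(−5×0.391))
= 23.5 / (1 − 0.1416) = 23.5 / 0.8584 = 27.38 mg/L.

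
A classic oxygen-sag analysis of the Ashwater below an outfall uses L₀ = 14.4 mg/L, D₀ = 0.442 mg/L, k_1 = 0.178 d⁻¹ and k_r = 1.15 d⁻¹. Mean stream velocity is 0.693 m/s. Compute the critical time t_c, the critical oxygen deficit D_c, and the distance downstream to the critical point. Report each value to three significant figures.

t_c ≈ 1.73 d; D_c ≈ 1.64 mg/L; x_c ≈ 104 km

With k_r/k_1 = 6.461 and 1 − D₀(k_r−k_1)/(k_1 L₀) = 0.8324,
t_c = ln(6.461 × 0.8324) / (1.15 − 0.178) = ln(5.378) / 0.9720 = 1.682/0.9720 = 1.731 d.
L(t_c) = L₀ e^(−k_1 t_c) = 14.4 × 0.7349 = 10.58 mg/L, and at the critical point k_r D_c = k_1 L, so D_c = (0.178/1.15) × 10.58 = 1.638 mg/L.
x_c = v t_c = 0.693 m/s × 1.731 d × 86400 s/d = 103600 m ≈ 104 km.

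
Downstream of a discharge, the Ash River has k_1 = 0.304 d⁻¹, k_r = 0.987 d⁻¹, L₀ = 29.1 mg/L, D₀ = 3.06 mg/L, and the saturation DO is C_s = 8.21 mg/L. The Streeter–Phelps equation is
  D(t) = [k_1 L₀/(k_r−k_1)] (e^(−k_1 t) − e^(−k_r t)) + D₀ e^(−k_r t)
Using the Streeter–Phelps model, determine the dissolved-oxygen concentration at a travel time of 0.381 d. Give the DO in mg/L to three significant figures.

DO ≈ 3.47 mg/L

k_1 L₀/(k_r−k_1) = 0.304×29.1/(0.987−0.304) = 8.846/0.6830 = 12.95 mg/L.
e^(−k_1 t) = e^(−0.304×0.3810) = 0.8906; e^(−k_r t) = e^(−0.987×0.3810) = 0.6866.
D = 12.95 × (0.8906 − 0.6866) + 3.06 × 0.6866 = 2.643 + 2.101 = 4.744 mg/L.
DO = C_s − D = 8.21 − 4.744 = 3.466 mg/L.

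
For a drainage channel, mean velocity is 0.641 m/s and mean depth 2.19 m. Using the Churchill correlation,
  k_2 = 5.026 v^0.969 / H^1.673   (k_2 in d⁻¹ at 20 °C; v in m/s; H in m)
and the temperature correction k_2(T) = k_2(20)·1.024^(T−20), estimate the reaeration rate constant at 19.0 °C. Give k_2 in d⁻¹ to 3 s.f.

k_2 ≈ 0.859 d⁻¹

k_2(20) = 5.026 × 0.641^0.969 / 2.19^1.673 = 5.026 × 0.6499 / 3.712 = 0.8800 d⁻¹.
k_2(19.0) = 0.8800 × 1.024^(19.0−20) = 0.8800 × 0.9766 = 0.8594 d⁻¹.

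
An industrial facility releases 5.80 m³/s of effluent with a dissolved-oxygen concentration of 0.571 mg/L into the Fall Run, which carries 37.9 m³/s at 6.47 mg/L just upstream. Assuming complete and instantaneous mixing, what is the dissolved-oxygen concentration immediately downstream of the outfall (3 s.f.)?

Flow-weighted mixing: C = (Q_r C_r + Q_w C_w)/(Q_r + Q_w)
= (37.9×6.47 + 5.80×0.571)/(37.9 + 5.80) = 248.5/43.70 = 5.687 mg/L.

5.69 mg/L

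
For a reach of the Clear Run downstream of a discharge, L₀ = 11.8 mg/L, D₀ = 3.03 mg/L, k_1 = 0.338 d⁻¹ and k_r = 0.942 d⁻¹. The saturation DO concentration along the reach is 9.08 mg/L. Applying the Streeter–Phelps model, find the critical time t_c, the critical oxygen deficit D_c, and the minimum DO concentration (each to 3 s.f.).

With k_r/k_1 = 2.787 and 1 − D₀(k_r−k_1)/(k_1 L₀) = 0.5411,
t_c = ln(2.787 × 0.5411) / (0.942 − 0.338) = ln(1.508) / 0.6040 = 0.4109/0.6040 = 0.6803 d.
D_c = (k_1/k_r) L₀ e^(−k_1 t_c) = (0.338/0.942) × 11.8 × e^(−0.338×0.6803) = 0.3588 × 11.8 × 0.7946 = 3.364 mg/L.
Minimum DO = C_s − D_c = 9.08 − 3.364 = 5.716 mg/L.

t_c ≈ 0.680 d; D_c ≈ 3.36 mg/L; min DO ≈ 5.72 mg/L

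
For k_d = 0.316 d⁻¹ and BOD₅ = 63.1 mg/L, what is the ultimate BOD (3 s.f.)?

L₀ ≈ 79.5 mg/L

BOD₅ = L₀(1 − e^(−5k_d)) ⇒ L₀ = BOD₅ / (1 − e^(−5×0.316))
= 63.1 / (1 − 0.2060) = 63.1 / 0.7940 = 79.47 mg/L.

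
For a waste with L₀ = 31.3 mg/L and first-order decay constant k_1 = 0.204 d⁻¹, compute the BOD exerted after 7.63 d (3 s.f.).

y_t = L₀(1 − e^(−k_1 t)) = 31.3 × (1 − e^(−0.204×7.63))
= 31.3 × (1 − 0.2109) = 31.3 × 0.7891 = 24.70 mg/L.

y ≈ 24.7 mg/L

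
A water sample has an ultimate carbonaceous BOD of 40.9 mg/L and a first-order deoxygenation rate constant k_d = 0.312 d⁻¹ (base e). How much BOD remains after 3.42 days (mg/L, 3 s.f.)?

L ≈ 14.1 mg/L

L_t = L₀ e^(−k_d t) = 40.9 × e^(−0.312×3.42) = 40.9 × 0.3440 = 14.07 mg/L.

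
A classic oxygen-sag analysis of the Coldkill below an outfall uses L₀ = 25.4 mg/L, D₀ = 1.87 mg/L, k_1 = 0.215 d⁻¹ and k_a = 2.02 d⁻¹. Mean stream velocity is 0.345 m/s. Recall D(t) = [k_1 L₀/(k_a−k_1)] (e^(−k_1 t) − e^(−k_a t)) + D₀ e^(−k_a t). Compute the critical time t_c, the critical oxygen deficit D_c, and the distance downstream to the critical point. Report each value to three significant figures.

At the critical point dD/dt = 0, so k_1 L₀ e^(−k_1 t) = k_a D. Substituting D(t) from the Streeter–Phelps equation and solving for t gives
t_c = ln[(k_a/k_1)(1 − D₀(k_a−k_1)/(k_1 L₀))] / (k_a−k_1).
Here k_a−k_1 = 1.805 d⁻¹ and 1 − D₀(k_a−k_1)/(k_1 L₀) = 1 − 1.87×1.805/(0.215×25.4) = 0.3819, so
t_c = ln(9.395 × 0.3819) / 1.805 = 1.278 / 1.805 = 0.7078 d.
L(t_c) = L₀ e^(−k_1 t_c) = 25.4 × 0.8588 = 21.81 mg/L, and at the critical point k_a D_c = k_1 L, so D_c = (0.215/2.02) × 21.81 = 2.322 mg/L.
x_c = v t_c = 0.345 m/s × 0.7078 d × 86400 s/d = 21100 m ≈ 21.1 km.

t_c ≈ 0.708 d; D_c ≈ 2.32 mg/L; x_c ≈ 21.1 km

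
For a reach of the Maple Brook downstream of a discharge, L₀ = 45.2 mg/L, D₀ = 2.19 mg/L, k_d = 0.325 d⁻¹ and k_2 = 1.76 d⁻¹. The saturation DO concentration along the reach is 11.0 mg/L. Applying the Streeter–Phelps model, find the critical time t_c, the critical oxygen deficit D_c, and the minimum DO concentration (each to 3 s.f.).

At the critical point dD/dt = 0, so k_d L₀ e^(−k_d t) = k_2 D. Substituting D(t) from the Streeter–Phelps equation and solving for t gives
t_c = ln[(k_2/k_d)(1 − D₀(k_2−k_d)/(k_d L₀))] / (k_2−k_d).
Here k_2−k_d = 1.435 d⁻¹ and 1 − D₀(k_2−k_d)/(k_d L₀) = 1 − 2.19×1.435/(0.325×45.2) = 0.7861, so
t_c = ln(5.415 × 0.7861) / 1.435 = 1.449 / 1.435 = 1.009 d.
D_c = (k_d/k_2) L₀ e^(−k_d t_c) = (0.325/1.76) × 45.2 × e^(−0.325×1.009) = 0.1847 × 45.2 × 0.7203 = 6.012 mg/L.
Minimum DO = C_s − D_c = 11.0 − 6.012 = 4.988 mg/L.

t_c ≈ 1.01 d; D_c ≈ 6.01 mg/L; min DO ≈ 4.99 mg/L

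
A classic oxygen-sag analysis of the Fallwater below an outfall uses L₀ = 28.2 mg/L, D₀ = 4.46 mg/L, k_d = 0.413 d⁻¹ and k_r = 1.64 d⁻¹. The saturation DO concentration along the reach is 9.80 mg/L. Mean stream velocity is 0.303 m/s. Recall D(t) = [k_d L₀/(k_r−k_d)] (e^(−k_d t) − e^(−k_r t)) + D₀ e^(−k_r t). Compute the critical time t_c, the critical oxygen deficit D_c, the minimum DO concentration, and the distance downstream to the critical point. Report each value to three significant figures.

t_c ≈ 0.607 d; D_c ≈ 5.53 mg/L; min DO ≈ 4.27 mg/L; x_c ≈ 15.9 km

t_c = [1/(k_r−k_d)] ln[(k_r/k_d)(1 − D₀(k_r−k_d)/(k_d L₀))]
= [1/(1.64−0.413)] ln[(1.64/0.413)(1 − 4.46×1.227/(0.413×28.2))]
= (1/1.227) ln[3.971 × 0.5301] = 0.8150 × ln(2.105) = 0.8150 × 0.7444 = 0.6067 d.
D_c = (k_d/k_r) L₀ e^(−k_d t_c) = (0.413/1.64) × 28.2 × e^(−0.413×0.6067) = 0.2518 × 28.2 × 0.7784 = 5.528 mg/L.
Minimum DO = C_s − D_c = 9.80 − 5.528 = 4.272 mg/L.
x_c = v t_c = 0.303 m/s × 0.6067 d × 86400 s/d = 15880 m ≈ 15.9 km.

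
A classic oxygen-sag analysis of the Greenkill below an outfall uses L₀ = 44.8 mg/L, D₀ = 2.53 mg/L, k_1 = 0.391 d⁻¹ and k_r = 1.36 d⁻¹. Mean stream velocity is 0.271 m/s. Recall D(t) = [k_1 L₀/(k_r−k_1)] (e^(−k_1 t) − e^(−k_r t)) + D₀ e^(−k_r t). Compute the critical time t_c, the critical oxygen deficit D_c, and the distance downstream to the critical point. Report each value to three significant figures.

With k_r/k_1 = 3.478 and 1 − D₀(k_r−k_1)/(k_1 L₀) = 0.8600,
t_c = ln(3.478 × 0.8600) / (1.36 − 0.391) = ln(2.991) / 0.9690 = 1.096/0.9690 = 1.131 d.
D_c = (k_1/k_r) L₀ e^(−k_1 t_c) = (0.391/1.36) × 44.8 × e^(−0.391×1.131) = 0.2875 × 44.8 × 0.6427 = 8.277 mg/L.
x_c = v t_c = 0.271 m/s × 1.131 d × 86400 s/d = 26480 m ≈ 26.5 km.

t_c ≈ 1.13 d; D_c ≈ 8.28 mg/L; x_c ≈ 26.5 km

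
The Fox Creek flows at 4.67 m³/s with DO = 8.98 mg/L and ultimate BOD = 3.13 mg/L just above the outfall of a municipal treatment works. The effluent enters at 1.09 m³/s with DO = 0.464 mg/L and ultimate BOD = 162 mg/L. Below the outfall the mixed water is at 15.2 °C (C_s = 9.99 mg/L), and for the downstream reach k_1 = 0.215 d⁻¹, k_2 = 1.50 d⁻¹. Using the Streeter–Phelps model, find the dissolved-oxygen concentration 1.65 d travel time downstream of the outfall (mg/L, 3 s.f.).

Mixed DO = (4.67×8.98 + 1.09×0.464)/(4.67+1.09) = 42.44/5.760 = 7.368 mg/L.
Mixed L₀ = (4.67×3.13 + 1.09×162)/(5.760) = 191.2/5.760 = 33.19 mg/L.
Initial deficit D₀ = C_s − DO₀ = 9.99 − 7.368 = 2.622 mg/L.
D(1.65) = [0.215×33.19/(1.50−0.215)](e^(−0.215×1.65) − e^(−1.50×1.65)) + 2.622 e^(−1.50×1.65)
= 5.554 × (0.7013 − 0.08416) + 2.622 × 0.08416 = 3.648 mg/L.
DO = 9.99 − 3.648 = 6.342 mg/L.

DO ≈ 6.34 mg/L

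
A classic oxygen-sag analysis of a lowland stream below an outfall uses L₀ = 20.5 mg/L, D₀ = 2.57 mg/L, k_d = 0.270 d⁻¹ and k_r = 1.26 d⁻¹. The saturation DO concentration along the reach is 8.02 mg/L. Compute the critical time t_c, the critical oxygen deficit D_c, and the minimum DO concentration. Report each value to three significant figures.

With k_r/k_d = 4.667 and 1 − D₀(k_r−k_d)/(k_d L₀) = 0.5403,
t_c = ln(4.667 × 0.5403) / (1.26 − 0.270) = ln(2.522) / 0.9900 = 0.9249/0.9900 = 0.9342 d.
L(t_c) = L₀ e^(−k_d t_c) = 20.5 × 0.7771 = 15.93 mg/L, and at the critical point k_r D_c = k_d L, so D_c = (0.270/1.26) × 15.93 = 3.414 mg/L.
Minimum DO = C_s − D_c = 8.02 − 3.414 = 4.606 mg/L.

t_c ≈ 0.934 d; D_c ≈ 3.41 mg/L; min DO ≈ 4.61 mg/L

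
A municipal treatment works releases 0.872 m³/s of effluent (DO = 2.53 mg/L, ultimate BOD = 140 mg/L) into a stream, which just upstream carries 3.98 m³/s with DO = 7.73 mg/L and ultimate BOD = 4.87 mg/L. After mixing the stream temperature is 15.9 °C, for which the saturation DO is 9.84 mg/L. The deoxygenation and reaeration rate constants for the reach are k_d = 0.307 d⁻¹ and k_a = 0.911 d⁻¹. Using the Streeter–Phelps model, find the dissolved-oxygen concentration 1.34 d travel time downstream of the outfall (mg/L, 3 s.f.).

DO ≈ 3.49 mg/L

Mixed DO = (3.98×7.73 + 0.872×2.53)/(3.98+0.872) = 32.97/4.852 = 6.795 mg/L.
Mixed L₀ = (3.98×4.87 + 0.872×140)/(4.852) = 141.5/4.852 = 29.16 mg/L.
Initial deficit D₀ = C_s − DO₀ = 9.84 − 6.795 = 3.045 mg/L.
D(1.34) = [0.307×29.16/(0.911−0.307)](e^(−0.307×1.34) − e^(−0.911×1.34)) + 3.045 e^(−0.911×1.34)
= 14.82 × (0.6627 − 0.2950) + 3.045 × 0.2950 = 6.348 mg/L.
DO = 9.84 − 6.348 = 3.492 mg/L.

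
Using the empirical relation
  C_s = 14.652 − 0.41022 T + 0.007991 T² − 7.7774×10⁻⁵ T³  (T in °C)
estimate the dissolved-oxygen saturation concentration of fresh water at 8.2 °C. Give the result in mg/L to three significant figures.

C_s = 14.652 − 0.41022×8.2 + 0.007991×8.2² − 7.7774×10⁻⁵×8.2³ = 11.78 mg/L.

C_s ≈ 11.8 mg/L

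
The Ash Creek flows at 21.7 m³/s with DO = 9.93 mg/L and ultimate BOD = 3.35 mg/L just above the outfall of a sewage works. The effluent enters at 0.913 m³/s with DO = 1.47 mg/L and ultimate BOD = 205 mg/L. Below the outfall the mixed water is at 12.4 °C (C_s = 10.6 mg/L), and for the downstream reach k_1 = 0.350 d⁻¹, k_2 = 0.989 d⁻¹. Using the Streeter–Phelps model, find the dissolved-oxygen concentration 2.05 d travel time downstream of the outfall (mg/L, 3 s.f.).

DO ≈ 8.22 mg/L

Mixed DO = (21.7×9.93 + 0.913×1.47)/(21.7+0.913) = 216.8/22.61 = 9.588 mg/L.
Mixed L₀ = (21.7×3.35 + 0.913×205)/(22.61) = 259.9/22.61 = 11.49 mg/L.
Initial deficit D₀ = C_s − DO₀ = 10.6 − 9.588 = 1.012 mg/L.
D(2.05) = [0.350×11.49/(0.989−0.350)](e^(−0.350×2.05) − e^(−0.989×2.05)) + 1.012 e^(−0.989×2.05)
= 6.294 × (0.4880 − 0.1317) + 1.012 × 0.1317 = 2.376 mg/L.
DO = 10.6 − 2.376 = 8.224 mg/L.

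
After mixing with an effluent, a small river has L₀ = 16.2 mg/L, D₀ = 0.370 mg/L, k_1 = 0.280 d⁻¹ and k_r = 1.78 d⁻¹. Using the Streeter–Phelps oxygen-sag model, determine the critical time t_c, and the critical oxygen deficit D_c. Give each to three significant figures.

t_c ≈ 1.15 d; D_c ≈ 1.85 mg/L

At the critical point dD/dt = 0, so k_1 L₀ e^(−k_1 t) = k_r D. Substituting D(t) from the Streeter–Phelps equation and solving for t gives
t_c = ln[(k_r/k_1)(1 − D₀(k_r−k_1)/(k_1 L₀))] / (k_r−k_1).
Here k_r−k_1 = 1.500 d⁻¹ and 1 − D₀(k_r−k_1)/(k_1 L₀) = 1 − 0.370×1.500/(0.280×16.2) = 0.8776, so
t_c = ln(6.357 × 0.8776) / 1.500 = 1.719 / 1.500 = 1.146 d.
D_c = (k_1/k_r) L₀ e^(−k_1 t_c) = (0.280/1.78) × 16.2 × e^(−0.280×1.146) = 0.1573 × 16.2 × 0.7255 = 1.849 mg/L.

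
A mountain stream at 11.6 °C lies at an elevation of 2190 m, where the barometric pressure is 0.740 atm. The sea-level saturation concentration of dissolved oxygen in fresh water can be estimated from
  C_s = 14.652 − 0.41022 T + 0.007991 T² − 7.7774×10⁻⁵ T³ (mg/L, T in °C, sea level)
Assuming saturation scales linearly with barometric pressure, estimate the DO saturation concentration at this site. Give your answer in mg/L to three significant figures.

C_s ≈ 8.03 mg/L

At sea level: C_s = 14.652 − 0.41022×11.6 + 0.007991×11.6² − 7.7774×10⁻⁵×11.6³ = 10.85 mg/L.
Pressure correction: C_s' = 10.85 × 0.740 = 8.027 mg/L.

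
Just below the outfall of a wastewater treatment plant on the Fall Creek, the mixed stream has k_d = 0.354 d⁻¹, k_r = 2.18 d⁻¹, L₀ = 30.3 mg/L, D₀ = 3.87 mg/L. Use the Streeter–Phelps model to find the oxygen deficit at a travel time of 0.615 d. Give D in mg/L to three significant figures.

D ≈ 4.20 mg/L

k_d L₀/(k_r−k_d) = 0.354×30.3/(2.18−0.354) = 10.73/1.826 = 5.874 mg/L.
e^(−k_d t) = e^(−0.354×0.6150) = 0.8044; e^(−k_r t) = e^(−2.18×0.6150) = 0.2617.
D = 5.874 × (0.8044 − 0.2617) + 3.87 × 0.2617 = 3.188 + 1.013 = 4.201 mg/L.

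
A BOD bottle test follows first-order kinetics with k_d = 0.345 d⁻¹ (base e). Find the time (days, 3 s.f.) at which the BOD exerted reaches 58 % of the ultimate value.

y/L₀ = 1 − e^(−k_d t) = 0.58 ⇒ e^(−k_d t) = 0.420
t = −ln(0.420) / 0.345 = 0.8675 / 0.345 = 2.514 d.

t ≈ 2.51 d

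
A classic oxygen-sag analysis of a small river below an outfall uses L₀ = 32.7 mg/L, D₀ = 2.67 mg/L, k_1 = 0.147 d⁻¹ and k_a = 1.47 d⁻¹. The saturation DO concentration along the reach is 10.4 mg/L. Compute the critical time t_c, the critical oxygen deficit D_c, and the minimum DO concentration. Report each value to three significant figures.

With k_a/k_1 = 10.00 and 1 − D₀(k_a−k_1)/(k_1 L₀) = 0.2651,
t_c = ln(10.00 × 0.2651) / (1.47 − 0.147) = ln(2.651) / 1.323 = 0.9751/1.323 = 0.7370 d.
D_c = (k_1/k_a) L₀ e^(−k_1 t_c) = (0.147/1.47) × 32.7 × e^(−0.147×0.7370) = 0.1000 × 32.7 × 0.8973 = 2.934 mg/L.
Minimum DO = C_s − D_c = 10.4 − 2.934 = 7.466 mg/L.

t_c ≈ 0.737 d; D_c ≈ 2.93 mg/L; min DO ≈ 7.47 mg/L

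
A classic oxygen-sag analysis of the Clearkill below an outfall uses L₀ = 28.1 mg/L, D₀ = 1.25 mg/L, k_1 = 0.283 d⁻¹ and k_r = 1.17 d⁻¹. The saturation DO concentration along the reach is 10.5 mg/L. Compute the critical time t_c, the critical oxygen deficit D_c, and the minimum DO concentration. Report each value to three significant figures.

With k_r/k_1 = 4.134 and 1 − D₀(k_r−k_1)/(k_1 L₀) = 0.8606,
t_c = ln(4.134 × 0.8606) / (1.17 − 0.283) = ln(3.558) / 0.8870 = 1.269/0.8870 = 1.431 d.
L(t_c) = L₀ e^(−k_1 t_c) = 28.1 × 0.6670 = 18.74 mg/L, and at the critical point k_r D_c = k_1 L, so D_c = (0.283/1.17) × 18.74 = 4.534 mg/L.
Minimum DO = C_s − D_c = 10.5 − 4.534 = 5.966 mg/L.

t_c ≈ 1.43 d; D_c ≈ 4.53 mg/L; min DO ≈ 5.97 mg/L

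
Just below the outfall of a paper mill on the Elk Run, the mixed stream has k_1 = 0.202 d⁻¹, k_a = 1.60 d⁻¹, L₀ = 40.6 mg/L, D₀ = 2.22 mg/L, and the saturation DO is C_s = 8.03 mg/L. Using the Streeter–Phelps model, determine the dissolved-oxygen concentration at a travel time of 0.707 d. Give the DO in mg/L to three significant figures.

k_1 L₀/(k_a−k_1) = 0.202×40.6/(1.60−0.202) = 8.201/1.398 = 5.866 mg/L.
e^(−k_1 t) = e^(−0.202×0.7070) = 0.8669; e^(−k_a t) = e^(−1.60×0.7070) = 0.3226.
D = 5.866 × (0.8669 − 0.3226) + 2.22 × 0.3226 = 3.193 + 0.7163 = 3.909 mg/L.
DO = C_s − D = 8.03 − 3.909 = 4.121 mg/L.

DO ≈ 4.12 mg/L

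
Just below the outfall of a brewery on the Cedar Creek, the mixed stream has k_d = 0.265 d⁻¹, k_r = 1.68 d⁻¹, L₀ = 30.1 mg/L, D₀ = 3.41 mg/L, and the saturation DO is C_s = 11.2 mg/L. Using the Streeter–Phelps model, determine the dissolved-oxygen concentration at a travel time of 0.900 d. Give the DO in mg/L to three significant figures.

k_d L₀/(k_r−k_d) = 0.265×30.1/(1.68−0.265) = 7.977/1.415 = 5.637 mg/L.
e^(−k_d t) = e^(−0.265×0.9000) = 0.7878; e^(−k_r t) = e^(−1.68×0.9000) = 0.2205.
D = 5.637 × (0.7878 − 0.2205) + 3.41 × 0.2205 = 3.198 + 0.7518 = 3.950 mg/L.
DO = C_s − D = 11.2 − 3.950 = 7.250 mg/L.

DO ≈ 7.25 mg/L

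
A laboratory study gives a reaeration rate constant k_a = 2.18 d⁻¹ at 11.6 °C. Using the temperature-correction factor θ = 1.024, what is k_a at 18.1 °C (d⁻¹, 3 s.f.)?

k_a ≈ 2.54 d⁻¹

k_a(T₂) = k_a(T₁) · θ^(T₂−T₁) = 2.18 × 1.024^(18.1−11.6)
= 2.18 × 1.024^6.50 = 2.18 × 1.167 = 2.543 d⁻¹.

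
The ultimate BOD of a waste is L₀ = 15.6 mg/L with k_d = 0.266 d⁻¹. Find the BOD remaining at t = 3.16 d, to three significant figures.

L_t = L₀ e^(−k_d t) = 15.6 × e^(−0.266×3.16) = 15.6 × 0.4315 = 6.731 mg/L.

L ≈ 6.73 mg/L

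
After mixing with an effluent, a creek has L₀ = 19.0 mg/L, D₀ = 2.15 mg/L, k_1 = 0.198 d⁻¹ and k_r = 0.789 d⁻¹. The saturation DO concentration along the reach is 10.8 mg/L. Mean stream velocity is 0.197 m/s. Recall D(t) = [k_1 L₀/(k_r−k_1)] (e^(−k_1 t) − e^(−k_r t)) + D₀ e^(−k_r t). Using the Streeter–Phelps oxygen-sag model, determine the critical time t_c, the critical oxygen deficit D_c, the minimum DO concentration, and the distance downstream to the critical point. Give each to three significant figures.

t_c ≈ 1.64 d; D_c ≈ 3.44 mg/L; min DO ≈ 7.36 mg/L; x_c ≈ 27.9 km

With k_r/k_1 = 3.985 and 1 − D₀(k_r−k_1)/(k_1 L₀) = 0.6622,
t_c = ln(3.985 × 0.6622) / (0.789 − 0.198) = ln(2.639) / 0.5910 = 0.9704/0.5910 = 1.642 d.
D_c = (k_1/k_r) L₀ e^(−k_1 t_c) = (0.198/0.789) × 19.0 × e^(−0.198×1.642) = 0.2510 × 19.0 × 0.7225 = 3.445 mg/L.
Minimum DO = C_s − D_c = 10.8 − 3.445 = 7.355 mg/L.
x_c = v t_c = 0.197 m/s × 1.642 d × 86400 s/d = 27950 m ≈ 27.9 km.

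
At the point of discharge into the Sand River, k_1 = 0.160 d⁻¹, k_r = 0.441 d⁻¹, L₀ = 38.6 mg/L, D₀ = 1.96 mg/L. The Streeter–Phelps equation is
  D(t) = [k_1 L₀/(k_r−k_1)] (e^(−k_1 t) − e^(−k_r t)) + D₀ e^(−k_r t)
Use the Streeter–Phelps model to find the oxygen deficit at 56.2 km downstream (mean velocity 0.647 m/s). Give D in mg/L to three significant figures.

Travel time t = x/v = 56.2 km / (0.647 m/s) = 56200 m / 0.647 m/s = 86860 s = 1.005 d.
k_1 L₀/(k_r−k_1) = 0.160×38.6/(0.441−0.160) = 6.176/0.2810 = 21.98 mg/L.
e^(−k_1 t) = e^(−0.160×1.005) = 0.8514; e^(−k_r t) = e^(−0.441×1.005) = 0.6419.
D = 21.98 × (0.8514 − 0.6419) + 1.96 × 0.6419 = 4.605 + 1.258 = 5.863 mg/L.

D ≈ 5.86 mg/L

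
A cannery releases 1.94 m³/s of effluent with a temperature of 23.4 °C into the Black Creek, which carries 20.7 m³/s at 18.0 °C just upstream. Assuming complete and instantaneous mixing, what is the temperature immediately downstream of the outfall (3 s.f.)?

18.5 °C

Flow-weighted mixing: C = (Q_r C_r + Q_w C_w)/(Q_r + Q_w)
= (20.7×18.0 + 1.94×23.4)/(20.7 + 1.94) = 418.0/22.64 = 18.46 °C.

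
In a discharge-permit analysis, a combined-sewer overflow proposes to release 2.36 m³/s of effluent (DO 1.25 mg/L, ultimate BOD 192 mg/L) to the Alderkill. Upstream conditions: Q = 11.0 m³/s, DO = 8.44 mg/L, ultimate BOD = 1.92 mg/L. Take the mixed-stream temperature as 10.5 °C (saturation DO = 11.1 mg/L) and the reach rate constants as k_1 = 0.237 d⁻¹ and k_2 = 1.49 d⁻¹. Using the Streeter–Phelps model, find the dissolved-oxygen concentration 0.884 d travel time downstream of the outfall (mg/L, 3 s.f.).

DO ≈ 6.40 mg/L

Mixed DO = (11.0×8.44 + 2.36×1.25)/(11.0+2.36) = 95.79/13.36 = 7.170 mg/L.
Mixed L₀ = (11.0×1.92 + 2.36×192)/(13.36) = 474.2/13.36 = 35.50 mg/L.
Initial deficit D₀ = C_s − DO₀ = 11.1 − 7.170 = 3.930 mg/L.
D(0.884) = [0.237×35.50/(1.49−0.237)](e^(−0.237×0.884) − e^(−1.49×0.884)) + 3.930 e^(−1.49×0.884)
= 6.714 × (0.8110 − 0.2679) + 3.930 × 0.2679 = 4.699 mg/L.
DO = 11.1 − 4.699 = 6.401 mg/L.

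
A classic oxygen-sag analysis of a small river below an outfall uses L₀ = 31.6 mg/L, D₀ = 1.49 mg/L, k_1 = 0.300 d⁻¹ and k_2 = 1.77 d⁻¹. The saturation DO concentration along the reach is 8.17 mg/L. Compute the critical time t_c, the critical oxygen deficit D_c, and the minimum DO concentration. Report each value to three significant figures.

t_c = [1/(k_2−k_1)] ln[(k_2/k_1)(1 − D₀(k_2−k_1)/(k_1 L₀))]
= [1/(1.77−0.300)] ln[(1.77/0.300)(1 − 1.49×1.470/(0.300×31.6))]
= (1/1.470) ln[5.900 × 0.7690] = 0.6803 × ln(4.537) = 0.6803 × 1.512 = 1.029 d.
D_c = (k_1/k_2) L₀ e^(−k_1 t_c) = (0.300/1.77) × 31.6 × e^(−0.300×1.029) = 0.1695 × 31.6 × 0.7345 = 3.934 mg/L.
Minimum DO = C_s − D_c = 8.17 − 3.934 = 4.236 mg/L.

t_c ≈ 1.03 d; D_c ≈ 3.93 mg/L; min DO ≈ 4.24 mg/L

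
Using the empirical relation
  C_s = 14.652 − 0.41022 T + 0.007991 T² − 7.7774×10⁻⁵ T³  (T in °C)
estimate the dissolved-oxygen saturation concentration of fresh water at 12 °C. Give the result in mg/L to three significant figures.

C_s ≈ 10.7 mg/L

C_s = 14.652 − 0.41022×12 + 0.007991×12² − 7.7774×10⁻⁵×12³ = 10.75 mg/L.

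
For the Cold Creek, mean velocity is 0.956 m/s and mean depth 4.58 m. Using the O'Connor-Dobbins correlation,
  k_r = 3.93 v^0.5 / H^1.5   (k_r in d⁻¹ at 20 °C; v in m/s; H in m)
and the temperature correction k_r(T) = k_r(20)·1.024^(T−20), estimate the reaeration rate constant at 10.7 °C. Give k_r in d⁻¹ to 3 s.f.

k_r ≈ 0.314 d⁻¹

k_r(20) = 3.93 × 0.956^0.5 / 4.58^1.5 = 3.93 × 0.9778 / 9.802 = 0.3920 d⁻¹.
k_r(10.7) = 0.3920 × 1.024^(10.7−20) = 0.3920 × 0.8021 = 0.3144 d⁻¹.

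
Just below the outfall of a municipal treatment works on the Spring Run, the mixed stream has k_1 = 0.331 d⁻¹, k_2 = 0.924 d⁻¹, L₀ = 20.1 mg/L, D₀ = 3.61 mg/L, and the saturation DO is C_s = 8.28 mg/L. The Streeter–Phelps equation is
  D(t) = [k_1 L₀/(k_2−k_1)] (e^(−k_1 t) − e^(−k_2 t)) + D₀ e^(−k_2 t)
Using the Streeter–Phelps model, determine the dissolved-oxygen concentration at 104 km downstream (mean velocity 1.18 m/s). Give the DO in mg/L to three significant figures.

DO ≈ 3.24 mg/L

Travel time t = x/v = 104 km / (1.18 m/s) = 104000 m / 1.18 m/s = 88140 s = 1.020 d.
k_1 L₀/(k_2−k_1) = 0.331×20.1/(0.924−0.331) = 6.653/0.5930 = 11.22 mg/L.
e^(−k_1 t) = e^(−0.331×1.020) = 0.7134; e^(−k_2 t) = e^(−0.924×1.020) = 0.3896.
D = 11.22 × (0.7134 − 0.3896) + 3.61 × 0.3896 = 3.633 + 1.407 = 5.040 mg/L.
DO = C_s − D = 8.28 − 5.040 = 3.240 mg/L.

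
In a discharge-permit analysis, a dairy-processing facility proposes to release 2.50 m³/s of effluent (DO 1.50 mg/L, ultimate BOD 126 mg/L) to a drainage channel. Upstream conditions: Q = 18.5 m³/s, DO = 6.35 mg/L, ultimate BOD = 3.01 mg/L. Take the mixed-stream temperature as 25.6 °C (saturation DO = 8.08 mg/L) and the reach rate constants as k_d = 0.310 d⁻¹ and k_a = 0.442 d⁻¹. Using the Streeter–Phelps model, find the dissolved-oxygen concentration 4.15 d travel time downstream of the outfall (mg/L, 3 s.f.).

DO ≈ 2.88 mg/L

Mixed DO = (18.5×6.35 + 2.50×1.50)/(18.5+2.50) = 121.2/21.00 = 5.773 mg/L.
Mixed L₀ = (18.5×3.01 + 2.50×126)/(21.00) = 370.7/21.00 = 17.65 mg/L.
Initial deficit D₀ = C_s − DO₀ = 8.08 − 5.773 = 2.307 mg/L.
D(4.15) = [0.310×17.65/(0.442−0.310)](e^(−0.310×4.15) − e^(−0.442×4.15)) + 2.307 e^(−0.442×4.15)
= 41.45 × (0.2762 − 0.1597) + 2.307 × 0.1597 = 5.198 mg/L.
DO = 8.08 − 5.198 = 2.882 mg/L.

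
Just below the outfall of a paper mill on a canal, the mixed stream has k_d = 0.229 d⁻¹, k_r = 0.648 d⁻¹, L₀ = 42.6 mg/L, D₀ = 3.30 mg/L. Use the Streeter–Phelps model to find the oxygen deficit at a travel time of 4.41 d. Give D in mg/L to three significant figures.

D ≈ 7.33 mg/L

k_d L₀/(k_r−k_d) = 0.229×42.6/(0.648−0.229) = 9.755/0.4190 = 23.28 mg/L.
e^(−k_d t) = e^(−0.229×4.410) = 0.3643; e^(−k_r t) = e^(−0.648×4.410) = 0.05740.
D = 23.28 × (0.3643 − 0.05740) + 3.30 × 0.05740 = 7.144 + 0.1894 = 7.334 mg/L.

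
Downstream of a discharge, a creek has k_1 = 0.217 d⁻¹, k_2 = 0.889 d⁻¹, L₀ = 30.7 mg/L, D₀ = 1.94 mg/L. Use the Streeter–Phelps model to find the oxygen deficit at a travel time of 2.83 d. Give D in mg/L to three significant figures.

k_1 L₀/(k_2−k_1) = 0.217×30.7/(0.889−0.217) = 6.662/0.6720 = 9.914 mg/L.
e^(−k_1 t) = e^(−0.217×2.830) = 0.5411; e^(−k_2 t) = e^(−0.889×2.830) = 0.08079.
D = 9.914 × (0.5411 − 0.08079) + 1.94 × 0.08079 = 4.563 + 0.1567 = 4.720 mg/L.

D ≈ 4.72 mg/L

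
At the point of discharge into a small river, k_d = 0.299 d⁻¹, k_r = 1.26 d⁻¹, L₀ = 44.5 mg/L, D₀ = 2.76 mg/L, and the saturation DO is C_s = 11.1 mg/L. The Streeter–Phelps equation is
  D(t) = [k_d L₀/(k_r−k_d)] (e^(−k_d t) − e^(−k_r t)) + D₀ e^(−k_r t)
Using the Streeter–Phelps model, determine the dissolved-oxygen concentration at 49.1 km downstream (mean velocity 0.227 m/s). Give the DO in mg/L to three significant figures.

DO ≈ 5.02 mg/L

Travel time t = x/v = 49.1 km / (0.227 m/s) = 49100 m / 0.227 m/s = 216300 s = 2.503 d.
k_d L₀/(k_r−k_d) = 0.299×44.5/(1.26−0.299) = 13.31/0.9610 = 13.85 mg/L.
e^(−k_d t) = e^(−0.299×2.503) = 0.4731; e^(−k_r t) = e^(−1.26×2.503) = 0.04267.
D = 13.85 × (0.4731 − 0.04267) + 2.76 × 0.04267 = 5.959 + 0.1178 = 6.077 mg/L.
DO = C_s − D = 11.1 − 6.077 = 5.023 mg/L.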